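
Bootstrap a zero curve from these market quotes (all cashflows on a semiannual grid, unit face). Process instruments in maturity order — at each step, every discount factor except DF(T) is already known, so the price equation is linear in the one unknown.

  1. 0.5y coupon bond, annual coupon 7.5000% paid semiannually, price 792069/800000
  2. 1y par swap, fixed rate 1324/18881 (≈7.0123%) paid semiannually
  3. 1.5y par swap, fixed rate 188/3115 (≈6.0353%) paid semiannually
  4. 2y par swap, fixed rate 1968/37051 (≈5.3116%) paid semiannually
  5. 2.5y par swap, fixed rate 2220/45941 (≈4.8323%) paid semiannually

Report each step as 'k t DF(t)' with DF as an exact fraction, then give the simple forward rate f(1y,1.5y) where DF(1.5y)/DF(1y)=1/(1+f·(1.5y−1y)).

1 1/2 9543/10000
2 1 4669/5000
3 3/2 4577/5000
4 2 1127/1250
5 5/2 889/1000
f(1y,1.5y) = ((4669/5000)/(4577/5000) − 1)/(1/2) = 8/199 ≈ 4.0201%

step 1 [0.5y] bond c/2=3/80: DF=(792069/800000 − 3/80·(0))/(1+3/80) = 9543/10000 ≈ 0.954300
step 2 [1y] swap r/2=662/18881: DF=(1 − 662/18881·(0.954300))/(1+662/18881) = 4669/5000 ≈ 0.933800
step 3 [1.5y] swap r/2=94/3115: DF=(1 − 94/3115·(0.954300+0.933800))/(1+94/3115) = 4577/5000 ≈ 0.915400
step 4 [2y] swap r/2=984/37051: DF=(1 − 984/37051·(0.954300+0.933800+0.915400))/(1+984/37051) = 1127/1250 ≈ 0.901600
step 5 [2.5y] swap r/2=1110/45941: DF=(1 − 1110/45941·(0.954300+0.933800+0.915400+0.901600))/(1+1110/45941) = 889/1000 ≈ 0.889000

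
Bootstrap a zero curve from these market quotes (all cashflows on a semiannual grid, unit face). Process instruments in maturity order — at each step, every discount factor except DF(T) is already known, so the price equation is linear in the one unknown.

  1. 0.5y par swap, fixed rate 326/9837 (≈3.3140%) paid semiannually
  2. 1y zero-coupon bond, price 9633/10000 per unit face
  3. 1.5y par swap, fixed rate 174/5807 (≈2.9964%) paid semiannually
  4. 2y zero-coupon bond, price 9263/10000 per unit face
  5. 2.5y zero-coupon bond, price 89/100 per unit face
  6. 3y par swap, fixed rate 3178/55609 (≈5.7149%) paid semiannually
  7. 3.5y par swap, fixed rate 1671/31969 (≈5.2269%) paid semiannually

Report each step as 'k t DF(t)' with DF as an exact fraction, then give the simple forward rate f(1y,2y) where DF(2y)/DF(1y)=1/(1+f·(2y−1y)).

1 1/2 9837/10000
2 1 9633/10000
3 3/2 1913/2000
4 2 9263/10000
5 5/2 89/100
6 3 8411/10000
7 7/2 8329/10000
f(1y,2y) = ((9633/10000)/(9263/10000) − 1)/(1) = 370/9263 ≈ 3.9944%

step 1 [0.5y] swap r/2=163/9837: DF=(1 − 163/9837·(0))/(1+163/9837) = 9837/10000 ≈ 0.983700
step 2 [1y] zero: DF = P = 9633/10000 ≈ 0.963300
step 3 [1.5y] swap r/2=87/5807: DF=(1 − 87/5807·(0.983700+0.963300))/(1+87/5807) = 1913/2000 ≈ 0.956500
step 4 [2y] zero: DF = P = 9263/10000 ≈ 0.926300
step 5 [2.5y] zero: DF = P = 89/100 ≈ 0.890000
step 6 [3y] swap r/2=1589/55609: DF=(1 − 1589/55609·(0.983700+0.963300+0.956500+0.926300+0.890000))/(1+1589/55609) = 8411/10000 ≈ 0.841100
step 7 [3.5y] swap r/2=1671/63938: DF=(1 − 1671/63938·(0.983700+0.963300+0.956500+0.926300+0.890000+0.841100))/(1+1671/63938) = 8329/10000 ≈ 0.832900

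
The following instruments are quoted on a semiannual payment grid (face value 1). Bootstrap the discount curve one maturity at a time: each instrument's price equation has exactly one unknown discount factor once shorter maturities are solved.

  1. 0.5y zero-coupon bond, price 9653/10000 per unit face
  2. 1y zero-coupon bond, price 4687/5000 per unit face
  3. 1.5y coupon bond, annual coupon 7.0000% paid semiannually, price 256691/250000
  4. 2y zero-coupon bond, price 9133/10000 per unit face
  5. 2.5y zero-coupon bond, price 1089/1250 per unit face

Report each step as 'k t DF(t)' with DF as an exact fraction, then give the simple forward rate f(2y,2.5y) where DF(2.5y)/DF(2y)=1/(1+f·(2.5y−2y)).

step 1 [0.5y] zero: DF = P = 9653/10000 ≈ 0.965300
step 2 [1y] zero: DF = P = 4687/5000 ≈ 0.937400
step 3 [1.5y] bond c/2=7/200: DF=(256691/250000 − 7/200·(0.965300+0.937400))/(1+7/200) = 9277/10000 ≈ 0.927700
step 4 [2y] zero: DF = P = 9133/10000 ≈ 0.913300
step 5 [2.5y] zero: DF = P = 1089/1250 ≈ 0.871200

1 1/2 9653/10000
2 1 4687/5000
3 3/2 9277/10000
4 2 9133/10000
5 5/2 1089/1250
f(2y,2.5y) = ((9133/10000)/(1089/1250) − 1)/(1/2) = 421/4356 ≈ 9.6648%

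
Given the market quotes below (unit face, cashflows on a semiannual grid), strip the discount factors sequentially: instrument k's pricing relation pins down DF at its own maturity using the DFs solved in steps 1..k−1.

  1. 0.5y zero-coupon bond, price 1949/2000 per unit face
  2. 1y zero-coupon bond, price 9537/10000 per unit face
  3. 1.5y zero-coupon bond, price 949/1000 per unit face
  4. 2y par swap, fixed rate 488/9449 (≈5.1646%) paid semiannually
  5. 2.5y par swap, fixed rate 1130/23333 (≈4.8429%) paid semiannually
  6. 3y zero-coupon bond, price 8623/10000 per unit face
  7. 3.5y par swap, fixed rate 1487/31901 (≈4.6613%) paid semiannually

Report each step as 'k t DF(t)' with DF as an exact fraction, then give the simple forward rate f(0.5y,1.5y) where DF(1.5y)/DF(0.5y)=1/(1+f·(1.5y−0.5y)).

step 1 [0.5y] zero: DF = P = 1949/2000 ≈ 0.974500
step 2 [1y] zero: DF = P = 9537/10000 ≈ 0.953700
step 3 [1.5y] zero: DF = P = 949/1000 ≈ 0.949000
step 4 [2y] swap r/2=244/9449: DF=(1 − 244/9449·(0.974500+0.953700+0.949000))/(1+244/9449) = 564/625 ≈ 0.902400
step 5 [2.5y] swap r/2=565/23333: DF=(1 − 565/23333·(0.974500+0.953700+0.949000+0.902400))/(1+565/23333) = 887/1000 ≈ 0.887000
step 6 [3y] zero: DF = P = 8623/10000 ≈ 0.862300
step 7 [3.5y] swap r/2=1487/63802: DF=(1 − 1487/63802·(0.974500+0.953700+0.949000+0.902400+0.887000+0.862300))/(1+1487/63802) = 8513/10000 ≈ 0.851300

1 1/2 1949/2000
2 1 9537/10000
3 3/2 949/1000
4 2 564/625
5 5/2 887/1000
6 3 8623/10000
7 7/2 8513/10000
f(0.5y,1.5y) = ((1949/2000)/(949/1000) − 1)/(1) = 51/1898 ≈ 2.6870%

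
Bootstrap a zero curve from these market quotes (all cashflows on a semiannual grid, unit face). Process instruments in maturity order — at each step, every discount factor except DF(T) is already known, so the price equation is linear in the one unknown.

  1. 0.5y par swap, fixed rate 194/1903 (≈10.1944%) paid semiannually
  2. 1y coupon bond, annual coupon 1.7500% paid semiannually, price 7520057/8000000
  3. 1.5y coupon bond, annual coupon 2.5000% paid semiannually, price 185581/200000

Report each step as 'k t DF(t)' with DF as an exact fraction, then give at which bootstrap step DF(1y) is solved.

1 1/2 1903/2000
2 1 2309/2500
3 3/2 8933/10000
DF(1y) is solved at step 2

step 1 [0.5y] swap r/2=97/1903: DF=(1 − 97/1903·(0))/(1+97/1903) = 1903/2000 ≈ 0.951500
step 2 [1y] bond c/2=7/800: DF=(7520057/8000000 − 7/800·(0.951500))/(1+7/800) = 2309/2500 ≈ 0.923600
step 3 [1.5y] bond c/2=1/80: DF=(185581/200000 − 1/80·(0.951500+0.923600))/(1+1/80) = 8933/10000 ≈ 0.893300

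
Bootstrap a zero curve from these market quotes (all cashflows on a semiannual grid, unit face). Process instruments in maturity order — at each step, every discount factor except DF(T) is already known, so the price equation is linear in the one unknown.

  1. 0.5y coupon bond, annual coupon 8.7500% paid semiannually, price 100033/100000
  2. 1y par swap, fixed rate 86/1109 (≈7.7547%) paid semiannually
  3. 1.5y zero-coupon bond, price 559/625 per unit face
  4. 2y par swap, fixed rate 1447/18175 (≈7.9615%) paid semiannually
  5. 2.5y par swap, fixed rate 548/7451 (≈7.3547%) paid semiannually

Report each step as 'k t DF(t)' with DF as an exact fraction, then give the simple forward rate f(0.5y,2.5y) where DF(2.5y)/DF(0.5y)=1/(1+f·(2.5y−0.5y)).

step 1 [0.5y] bond c/2=7/160: DF=(100033/100000 − 7/160·(0))/(1+7/160) = 599/625 ≈ 0.958400
step 2 [1y] swap r/2=43/1109: DF=(1 − 43/1109·(0.958400))/(1+43/1109) = 9269/10000 ≈ 0.926900
step 3 [1.5y] zero: DF = P = 559/625 ≈ 0.894400
step 4 [2y] swap r/2=1447/36350: DF=(1 − 1447/36350·(0.958400+0.926900+0.894400))/(1+1447/36350) = 8553/10000 ≈ 0.855300
step 5 [2.5y] swap r/2=274/7451: DF=(1 − 274/7451·(0.958400+0.926900+0.894400+0.855300))/(1+274/7451) = 2089/2500 ≈ 0.835600

1 1/2 599/625
2 1 9269/10000
3 3/2 559/625
4 2 8553/10000
5 5/2 2089/2500
f(0.5y,2.5y) = ((599/625)/(2089/2500) − 1)/(2) = 307/4178 ≈ 7.3480%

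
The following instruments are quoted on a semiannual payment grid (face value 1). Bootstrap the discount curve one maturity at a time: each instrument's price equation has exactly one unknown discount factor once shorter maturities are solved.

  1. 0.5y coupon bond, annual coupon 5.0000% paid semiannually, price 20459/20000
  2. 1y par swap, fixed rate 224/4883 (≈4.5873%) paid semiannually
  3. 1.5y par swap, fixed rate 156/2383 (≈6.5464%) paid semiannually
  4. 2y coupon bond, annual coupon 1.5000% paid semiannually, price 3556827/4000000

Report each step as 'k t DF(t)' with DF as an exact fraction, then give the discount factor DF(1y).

step 1 [0.5y] bond c/2=1/40: DF=(20459/20000 − 1/40·(0))/(1+1/40) = 499/500 ≈ 0.998000
step 2 [1y] swap r/2=112/4883: DF=(1 − 112/4883·(0.998000))/(1+112/4883) = 597/625 ≈ 0.955200
step 3 [1.5y] swap r/2=78/2383: DF=(1 − 78/2383·(0.998000+0.955200))/(1+78/2383) = 1133/1250 ≈ 0.906400
step 4 [2y] bond c/2=3/400: DF=(3556827/4000000 − 3/400·(0.998000+0.955200+0.906400))/(1+3/400) = 8613/10000 ≈ 0.861300

1 1/2 499/500
2 1 597/625
3 3/2 1133/1250
4 2 8613/10000
DF(1y) = 597/625 ≈ 0.955200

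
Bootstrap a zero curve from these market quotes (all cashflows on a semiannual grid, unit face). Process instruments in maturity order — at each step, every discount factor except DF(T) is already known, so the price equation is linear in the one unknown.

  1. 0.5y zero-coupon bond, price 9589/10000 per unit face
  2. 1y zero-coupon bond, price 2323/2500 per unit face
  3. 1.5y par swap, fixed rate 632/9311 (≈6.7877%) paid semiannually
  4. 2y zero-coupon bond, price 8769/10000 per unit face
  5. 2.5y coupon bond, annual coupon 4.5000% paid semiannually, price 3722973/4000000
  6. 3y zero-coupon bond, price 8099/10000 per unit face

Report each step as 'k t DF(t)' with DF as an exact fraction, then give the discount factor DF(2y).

1 1/2 9589/10000
2 1 2323/2500
3 3/2 2263/2500
4 2 8769/10000
5 5/2 1659/2000
6 3 8099/10000
DF(2y) = 8769/10000 ≈ 0.876900

step 1 [0.5y] zero: DF = P = 9589/10000 ≈ 0.958900
step 2 [1y] zero: DF = P = 2323/2500 ≈ 0.929200
step 3 [1.5y] swap r/2=316/9311: DF=(1 − 316/9311·(0.958900+0.929200))/(1+316/9311) = 2263/2500 ≈ 0.905200
step 4 [2y] zero: DF = P = 8769/10000 ≈ 0.876900
step 5 [2.5y] bond c/2=9/400: DF=(3722973/4000000 − 9/400·(0.958900+0.929200+0.905200+0.876900))/(1+9/400) = 1659/2000 ≈ 0.829500
step 6 [3y] zero: DF = P = 8099/10000 ≈ 0.809900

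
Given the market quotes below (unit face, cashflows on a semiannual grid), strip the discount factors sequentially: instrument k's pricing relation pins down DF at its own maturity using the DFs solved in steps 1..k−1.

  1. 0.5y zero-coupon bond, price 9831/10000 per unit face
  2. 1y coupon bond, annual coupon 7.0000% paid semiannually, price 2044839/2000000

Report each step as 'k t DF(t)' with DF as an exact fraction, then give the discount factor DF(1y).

step 1 [0.5y] zero: DF = P = 9831/10000 ≈ 0.983100
step 2 [1y] bond c/2=7/200: DF=(2044839/2000000 − 7/200·(0.983100))/(1+7/200) = 4773/5000 ≈ 0.954600

1 1/2 9831/10000
2 1 4773/5000
DF(1y) = 4773/5000 ≈ 0.954600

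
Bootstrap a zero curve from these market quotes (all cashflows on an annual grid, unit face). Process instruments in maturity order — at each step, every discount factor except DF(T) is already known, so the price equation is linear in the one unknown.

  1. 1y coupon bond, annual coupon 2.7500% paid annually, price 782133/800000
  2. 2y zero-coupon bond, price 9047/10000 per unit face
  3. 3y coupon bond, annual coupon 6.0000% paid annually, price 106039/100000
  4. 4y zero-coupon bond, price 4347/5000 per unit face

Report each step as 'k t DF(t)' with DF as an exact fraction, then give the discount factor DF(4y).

step 1 [1y] bond c/1=11/400: DF=(782133/800000 − 11/400·(0))/(1+11/400) = 1903/2000 ≈ 0.951500
step 2 [2y] zero: DF = P = 9047/10000 ≈ 0.904700
step 3 [3y] bond c/1=3/50: DF=(106039/100000 − 3/50·(0.951500+0.904700))/(1+3/50) = 8953/10000 ≈ 0.895300
step 4 [4y] zero: DF = P = 4347/5000 ≈ 0.869400

1 1 1903/2000
2 2 9047/10000
3 3 8953/10000
4 4 4347/5000
DF(4y) = 4347/5000 ≈ 0.869400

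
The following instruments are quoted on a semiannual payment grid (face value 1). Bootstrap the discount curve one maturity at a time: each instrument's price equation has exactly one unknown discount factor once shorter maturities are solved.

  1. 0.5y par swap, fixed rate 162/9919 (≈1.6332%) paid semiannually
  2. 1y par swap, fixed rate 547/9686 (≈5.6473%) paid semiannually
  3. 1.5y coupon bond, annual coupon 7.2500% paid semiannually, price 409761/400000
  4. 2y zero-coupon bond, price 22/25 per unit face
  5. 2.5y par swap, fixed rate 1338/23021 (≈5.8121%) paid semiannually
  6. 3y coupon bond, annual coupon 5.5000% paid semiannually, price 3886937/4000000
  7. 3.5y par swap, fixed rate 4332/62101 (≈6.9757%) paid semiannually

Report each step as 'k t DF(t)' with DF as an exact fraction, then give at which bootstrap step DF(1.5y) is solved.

1 1/2 9919/10000
2 1 9453/10000
3 3/2 1151/1250
4 2 22/25
5 5/2 4331/5000
6 3 329/400
7 7/2 3917/5000
DF(1.5y) is solved at step 3

step 1 [0.5y] swap r/2=81/9919: DF=(1 − 81/9919·(0))/(1+81/9919) = 9919/10000 ≈ 0.991900
step 2 [1y] swap r/2=547/19372: DF=(1 − 547/19372·(0.991900))/(1+547/19372) = 9453/10000 ≈ 0.945300
step 3 [1.5y] bond c/2=29/800: DF=(409761/400000 − 29/800·(0.991900+0.945300))/(1+29/800) = 1151/1250 ≈ 0.920800
step 4 [2y] zero: DF = P = 22/25 ≈ 0.880000
step 5 [2.5y] swap r/2=669/23021: DF=(1 − 669/23021·(0.991900+0.945300+0.920800+0.880000))/(1+669/23021) = 4331/5000 ≈ 0.866200
step 6 [3y] bond c/2=11/400: DF=(3886937/4000000 − 11/400·(0.991900+0.945300+0.920800+0.880000+0.866200))/(1+11/400) = 329/400 ≈ 0.822500
step 7 [3.5y] swap r/2=2166/62101: DF=(1 − 2166/62101·(0.991900+0.945300+0.920800+0.880000+0.866200+0.822500))/(1+2166/62101) = 3917/5000 ≈ 0.783400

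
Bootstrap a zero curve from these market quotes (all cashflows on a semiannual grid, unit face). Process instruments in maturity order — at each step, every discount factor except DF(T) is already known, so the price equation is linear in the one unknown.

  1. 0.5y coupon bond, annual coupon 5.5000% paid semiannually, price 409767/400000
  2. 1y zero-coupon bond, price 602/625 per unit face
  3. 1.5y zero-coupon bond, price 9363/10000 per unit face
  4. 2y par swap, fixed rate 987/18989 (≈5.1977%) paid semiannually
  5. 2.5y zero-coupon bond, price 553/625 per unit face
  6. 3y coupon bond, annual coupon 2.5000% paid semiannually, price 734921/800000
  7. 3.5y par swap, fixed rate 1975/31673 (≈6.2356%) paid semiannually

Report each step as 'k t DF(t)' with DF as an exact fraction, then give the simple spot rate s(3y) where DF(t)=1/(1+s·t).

step 1 [0.5y] bond c/2=11/400: DF=(409767/400000 − 11/400·(0))/(1+11/400) = 997/1000 ≈ 0.997000
step 2 [1y] zero: DF = P = 602/625 ≈ 0.963200
step 3 [1.5y] zero: DF = P = 9363/10000 ≈ 0.936300
step 4 [2y] swap r/2=987/37978: DF=(1 − 987/37978·(0.997000+0.963200+0.936300))/(1+987/37978) = 9013/10000 ≈ 0.901300
step 5 [2.5y] zero: DF = P = 553/625 ≈ 0.884800
step 6 [3y] bond c/2=1/80: DF=(734921/800000 − 1/80·(0.997000+0.963200+0.936300+0.901300+0.884800))/(1+1/80) = 1699/2000 ≈ 0.849500
step 7 [3.5y] swap r/2=1975/63346: DF=(1 − 1975/63346·(0.997000+0.963200+0.936300+0.901300+0.884800+0.849500))/(1+1975/63346) = 321/400 ≈ 0.802500

1 1/2 997/1000
2 1 602/625
3 3/2 9363/10000
4 2 9013/10000
5 5/2 553/625
6 3 1699/2000
7 7/2 321/400
s(3y) = (1/(1699/2000) − 1)/(3) = 301/5097 ≈ 5.9054%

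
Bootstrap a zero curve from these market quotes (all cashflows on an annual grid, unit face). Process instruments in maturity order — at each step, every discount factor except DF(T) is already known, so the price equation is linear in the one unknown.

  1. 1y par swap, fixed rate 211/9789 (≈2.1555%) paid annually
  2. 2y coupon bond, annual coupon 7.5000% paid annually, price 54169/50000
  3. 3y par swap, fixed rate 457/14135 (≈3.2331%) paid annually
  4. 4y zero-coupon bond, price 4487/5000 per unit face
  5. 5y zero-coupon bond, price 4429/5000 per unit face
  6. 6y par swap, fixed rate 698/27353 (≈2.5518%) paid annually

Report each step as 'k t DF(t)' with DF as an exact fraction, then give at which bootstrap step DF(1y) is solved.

step 1 [1y] swap r/1=211/9789: DF=(1 − 211/9789·(0))/(1+211/9789) = 9789/10000 ≈ 0.978900
step 2 [2y] bond c/1=3/40: DF=(54169/50000 − 3/40·(0.978900))/(1+3/40) = 1879/2000 ≈ 0.939500
step 3 [3y] swap r/1=457/14135: DF=(1 − 457/14135·(0.978900+0.939500))/(1+457/14135) = 4543/5000 ≈ 0.908600
step 4 [4y] zero: DF = P = 4487/5000 ≈ 0.897400
step 5 [5y] zero: DF = P = 4429/5000 ≈ 0.885800
step 6 [6y] swap r/1=698/27353: DF=(1 − 698/27353·(0.978900+0.939500+0.908600+0.897400+0.885800))/(1+698/27353) = 2151/2500 ≈ 0.860400

1 1 9789/10000
2 2 1879/2000
3 3 4543/5000
4 4 4487/5000
5 5 4429/5000
6 6 2151/2500
DF(1y) is solved at step 1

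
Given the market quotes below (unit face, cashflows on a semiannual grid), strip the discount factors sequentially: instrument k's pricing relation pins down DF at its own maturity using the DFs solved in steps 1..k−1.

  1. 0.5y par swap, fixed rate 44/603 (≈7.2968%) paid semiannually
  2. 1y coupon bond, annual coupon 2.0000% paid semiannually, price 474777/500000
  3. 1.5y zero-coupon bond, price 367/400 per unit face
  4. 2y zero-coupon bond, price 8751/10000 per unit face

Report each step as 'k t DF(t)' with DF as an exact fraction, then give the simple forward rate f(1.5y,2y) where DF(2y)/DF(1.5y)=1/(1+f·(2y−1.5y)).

step 1 [0.5y] swap r/2=22/603: DF=(1 − 22/603·(0))/(1+22/603) = 603/625 ≈ 0.964800
step 2 [1y] bond c/2=1/100: DF=(474777/500000 − 1/100·(0.964800))/(1+1/100) = 4653/5000 ≈ 0.930600
step 3 [1.5y] zero: DF = P = 367/400 ≈ 0.917500
step 4 [2y] zero: DF = P = 8751/10000 ≈ 0.875100

1 1/2 603/625
2 1 4653/5000
3 3/2 367/400
4 2 8751/10000
f(1.5y,2y) = ((367/400)/(8751/10000) − 1)/(1/2) = 848/8751 ≈ 9.6903%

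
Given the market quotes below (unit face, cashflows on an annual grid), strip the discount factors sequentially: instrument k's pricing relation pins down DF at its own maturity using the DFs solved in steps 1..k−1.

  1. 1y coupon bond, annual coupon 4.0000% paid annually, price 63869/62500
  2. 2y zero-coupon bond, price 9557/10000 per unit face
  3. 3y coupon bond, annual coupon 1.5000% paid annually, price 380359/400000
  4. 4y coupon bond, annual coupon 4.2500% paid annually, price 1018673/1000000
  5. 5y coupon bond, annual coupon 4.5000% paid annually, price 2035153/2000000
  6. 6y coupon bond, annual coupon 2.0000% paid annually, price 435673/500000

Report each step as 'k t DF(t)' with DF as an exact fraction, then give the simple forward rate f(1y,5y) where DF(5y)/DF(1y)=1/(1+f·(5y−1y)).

1 1 4913/5000
2 2 9557/10000
3 3 4541/5000
4 4 8611/10000
5 5 8141/10000
6 6 957/1250
f(1y,5y) = ((4913/5000)/(8141/10000) − 1)/(4) = 1685/32564 ≈ 5.1744%

step 1 [1y] bond c/1=1/25: DF=(63869/62500 − 1/25·(0))/(1+1/25) = 4913/5000 ≈ 0.982600
step 2 [2y] zero: DF = P = 9557/10000 ≈ 0.955700
step 3 [3y] bond c/1=3/200: DF=(380359/400000 − 3/200·(0.982600+0.955700))/(1+3/200) = 4541/5000 ≈ 0.908200
step 4 [4y] bond c/1=17/400: DF=(1018673/1000000 − 17/400·(0.982600+0.955700+0.908200))/(1+17/400) = 8611/10000 ≈ 0.861100
step 5 [5y] bond c/1=9/200: DF=(2035153/2000000 − 9/200·(0.982600+0.955700+0.908200+0.861100))/(1+9/200) = 8141/10000 ≈ 0.814100
step 6 [6y] bond c/1=1/50: DF=(435673/500000 − 1/50·(0.982600+0.955700+0.908200+0.861100+0.814100))/(1+1/50) = 957/1250 ≈ 0.765600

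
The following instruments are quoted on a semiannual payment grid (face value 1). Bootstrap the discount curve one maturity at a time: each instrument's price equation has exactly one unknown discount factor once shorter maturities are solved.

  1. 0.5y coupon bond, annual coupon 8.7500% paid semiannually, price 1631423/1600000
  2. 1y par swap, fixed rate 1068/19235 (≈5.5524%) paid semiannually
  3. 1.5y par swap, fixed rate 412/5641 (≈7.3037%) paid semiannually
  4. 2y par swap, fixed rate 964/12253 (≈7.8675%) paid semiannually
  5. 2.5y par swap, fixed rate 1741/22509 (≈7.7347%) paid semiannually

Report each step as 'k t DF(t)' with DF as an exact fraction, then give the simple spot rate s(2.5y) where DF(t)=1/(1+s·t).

1 1/2 9769/10000
2 1 4733/5000
3 3/2 897/1000
4 2 4277/5000
5 5/2 8259/10000
s(2.5y) = (1/(8259/10000) − 1)/(5/2) = 3482/41295 ≈ 8.4320%

step 1 [0.5y] bond c/2=7/160: DF=(1631423/1600000 − 7/160·(0))/(1+7/160) = 9769/10000 ≈ 0.976900
step 2 [1y] swap r/2=534/19235: DF=(1 − 534/19235·(0.976900))/(1+534/19235) = 4733/5000 ≈ 0.946600
step 3 [1.5y] swap r/2=206/5641: DF=(1 − 206/5641·(0.976900+0.946600))/(1+206/5641) = 897/1000 ≈ 0.897000
step 4 [2y] swap r/2=482/12253: DF=(1 − 482/12253·(0.976900+0.946600+0.897000))/(1+482/12253) = 4277/5000 ≈ 0.855400
step 5 [2.5y] swap r/2=1741/45018: DF=(1 − 1741/45018·(0.976900+0.946600+0.897000+0.855400))/(1+1741/45018) = 8259/10000 ≈ 0.825900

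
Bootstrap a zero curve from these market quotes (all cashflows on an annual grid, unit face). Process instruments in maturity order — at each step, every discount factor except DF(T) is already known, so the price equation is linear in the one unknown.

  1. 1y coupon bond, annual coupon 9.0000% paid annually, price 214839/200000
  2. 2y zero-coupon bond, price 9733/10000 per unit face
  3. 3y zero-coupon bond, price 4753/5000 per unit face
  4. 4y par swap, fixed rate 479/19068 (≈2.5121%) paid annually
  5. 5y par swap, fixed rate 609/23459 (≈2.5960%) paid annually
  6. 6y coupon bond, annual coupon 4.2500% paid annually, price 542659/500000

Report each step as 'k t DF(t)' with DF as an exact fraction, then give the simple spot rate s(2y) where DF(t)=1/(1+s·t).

1 1 1971/2000
2 2 9733/10000
3 3 4753/5000
4 4 4521/5000
5 5 4391/5000
6 6 4249/5000
s(2y) = (1/(9733/10000) − 1)/(2) = 267/19466 ≈ 1.3716%

step 1 [1y] bond c/1=9/100: DF=(214839/200000 − 9/100·(0))/(1+9/100) = 1971/2000 ≈ 0.985500
step 2 [2y] zero: DF = P = 9733/10000 ≈ 0.973300
step 3 [3y] zero: DF = P = 4753/5000 ≈ 0.950600
step 4 [4y] swap r/1=479/19068: DF=(1 − 479/19068·(0.985500+0.973300+0.950600))/(1+479/19068) = 4521/5000 ≈ 0.904200
step 5 [5y] swap r/1=609/23459: DF=(1 − 609/23459·(0.985500+0.973300+0.950600+0.904200))/(1+609/23459) = 4391/5000 ≈ 0.878200
step 6 [6y] bond c/1=17/400: DF=(542659/500000 − 17/400·(0.985500+0.973300+0.950600+0.904200+0.878200))/(1+17/400) = 4249/5000 ≈ 0.849800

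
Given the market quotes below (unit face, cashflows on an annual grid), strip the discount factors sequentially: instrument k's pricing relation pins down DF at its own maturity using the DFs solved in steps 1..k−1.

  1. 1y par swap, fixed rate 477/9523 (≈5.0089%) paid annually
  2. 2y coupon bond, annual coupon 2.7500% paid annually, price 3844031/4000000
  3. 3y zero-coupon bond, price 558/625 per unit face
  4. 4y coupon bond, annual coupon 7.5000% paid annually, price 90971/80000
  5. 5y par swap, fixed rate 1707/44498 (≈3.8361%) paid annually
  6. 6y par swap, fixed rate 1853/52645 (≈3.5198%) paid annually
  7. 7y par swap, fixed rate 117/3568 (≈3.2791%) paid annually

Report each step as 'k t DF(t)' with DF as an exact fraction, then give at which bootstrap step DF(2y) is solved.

step 1 [1y] swap r/1=477/9523: DF=(1 − 477/9523·(0))/(1+477/9523) = 9523/10000 ≈ 0.952300
step 2 [2y] bond c/1=11/400: DF=(3844031/4000000 − 11/400·(0.952300))/(1+11/400) = 4549/5000 ≈ 0.909800
step 3 [3y] zero: DF = P = 558/625 ≈ 0.892800
step 4 [4y] bond c/1=3/40: DF=(90971/80000 − 3/40·(0.952300+0.909800+0.892800))/(1+3/40) = 541/625 ≈ 0.865600
step 5 [5y] swap r/1=1707/44498: DF=(1 − 1707/44498·(0.952300+0.909800+0.892800+0.865600))/(1+1707/44498) = 8293/10000 ≈ 0.829300
step 6 [6y] swap r/1=1853/52645: DF=(1 − 1853/52645·(0.952300+0.909800+0.892800+0.865600+0.829300))/(1+1853/52645) = 8147/10000 ≈ 0.814700
step 7 [7y] swap r/1=117/3568: DF=(1 − 117/3568·(0.952300+0.909800+0.892800+0.865600+0.829300+0.814700))/(1+117/3568) = 8011/10000 ≈ 0.801100

1 1 9523/10000
2 2 4549/5000
3 3 558/625
4 4 541/625
5 5 8293/10000
6 6 8147/10000
7 7 8011/10000
DF(2y) is solved at step 2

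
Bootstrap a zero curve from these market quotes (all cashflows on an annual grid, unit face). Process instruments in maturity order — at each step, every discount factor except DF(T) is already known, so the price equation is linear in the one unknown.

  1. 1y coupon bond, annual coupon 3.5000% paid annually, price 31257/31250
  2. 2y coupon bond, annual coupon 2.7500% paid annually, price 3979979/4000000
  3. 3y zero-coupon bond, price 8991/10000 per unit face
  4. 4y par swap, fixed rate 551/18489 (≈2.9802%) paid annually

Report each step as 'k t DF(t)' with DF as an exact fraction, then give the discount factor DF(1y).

step 1 [1y] bond c/1=7/200: DF=(31257/31250 − 7/200·(0))/(1+7/200) = 604/625 ≈ 0.966400
step 2 [2y] bond c/1=11/400: DF=(3979979/4000000 − 11/400·(0.966400))/(1+11/400) = 377/400 ≈ 0.942500
step 3 [3y] zero: DF = P = 8991/10000 ≈ 0.899100
step 4 [4y] swap r/1=551/18489: DF=(1 − 551/18489·(0.966400+0.942500+0.899100))/(1+551/18489) = 4449/5000 ≈ 0.889800

1 1 604/625
2 2 377/400
3 3 8991/10000
4 4 4449/5000
DF(1y) = 604/625 ≈ 0.966400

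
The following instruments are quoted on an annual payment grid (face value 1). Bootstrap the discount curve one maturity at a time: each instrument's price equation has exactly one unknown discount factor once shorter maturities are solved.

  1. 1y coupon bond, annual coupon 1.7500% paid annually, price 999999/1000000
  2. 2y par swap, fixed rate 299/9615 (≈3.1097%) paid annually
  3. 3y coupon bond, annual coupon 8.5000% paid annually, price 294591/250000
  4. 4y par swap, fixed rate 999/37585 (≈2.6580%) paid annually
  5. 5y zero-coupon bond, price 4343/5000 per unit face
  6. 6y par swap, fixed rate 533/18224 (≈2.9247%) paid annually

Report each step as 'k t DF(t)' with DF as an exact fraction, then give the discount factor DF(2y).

step 1 [1y] bond c/1=7/400: DF=(999999/1000000 − 7/400·(0))/(1+7/400) = 2457/2500 ≈ 0.982800
step 2 [2y] swap r/1=299/9615: DF=(1 − 299/9615·(0.982800))/(1+299/9615) = 4701/5000 ≈ 0.940200
step 3 [3y] bond c/1=17/200: DF=(294591/250000 − 17/200·(0.982800+0.940200))/(1+17/200) = 4677/5000 ≈ 0.935400
step 4 [4y] swap r/1=999/37585: DF=(1 − 999/37585·(0.982800+0.940200+0.935400))/(1+999/37585) = 9001/10000 ≈ 0.900100
step 5 [5y] zero: DF = P = 4343/5000 ≈ 0.868600
step 6 [6y] swap r/1=533/18224: DF=(1 − 533/18224·(0.982800+0.940200+0.935400+0.900100+0.868600))/(1+533/18224) = 8401/10000 ≈ 0.840100

1 1 2457/2500
2 2 4701/5000
3 3 4677/5000
4 4 9001/10000
5 5 4343/5000
6 6 8401/10000
DF(2y) = 4701/5000 ≈ 0.940200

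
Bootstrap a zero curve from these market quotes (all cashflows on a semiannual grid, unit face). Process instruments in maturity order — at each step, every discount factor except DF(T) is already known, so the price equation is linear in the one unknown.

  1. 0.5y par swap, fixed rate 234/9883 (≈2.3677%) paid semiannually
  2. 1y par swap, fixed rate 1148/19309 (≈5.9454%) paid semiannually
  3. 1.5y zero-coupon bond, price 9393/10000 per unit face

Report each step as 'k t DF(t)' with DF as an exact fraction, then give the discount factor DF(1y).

step 1 [0.5y] swap r/2=117/9883: DF=(1 − 117/9883·(0))/(1+117/9883) = 9883/10000 ≈ 0.988300
step 2 [1y] swap r/2=574/19309: DF=(1 − 574/19309·(0.988300))/(1+574/19309) = 4713/5000 ≈ 0.942600
step 3 [1.5y] zero: DF = P = 9393/10000 ≈ 0.939300

1 1/2 9883/10000
2 1 4713/5000
3 3/2 9393/10000
DF(1y) = 4713/5000 ≈ 0.942600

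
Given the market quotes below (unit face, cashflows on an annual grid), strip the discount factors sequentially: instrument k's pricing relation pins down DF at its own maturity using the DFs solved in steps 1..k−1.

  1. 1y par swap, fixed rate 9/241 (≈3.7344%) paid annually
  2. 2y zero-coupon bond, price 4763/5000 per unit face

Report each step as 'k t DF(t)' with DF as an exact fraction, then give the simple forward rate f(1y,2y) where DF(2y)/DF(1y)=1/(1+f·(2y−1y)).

step 1 [1y] swap r/1=9/241: DF=(1 − 9/241·(0))/(1+9/241) = 241/250 ≈ 0.964000
step 2 [2y] zero: DF = P = 4763/5000 ≈ 0.952600

1 1 241/250
2 2 4763/5000
f(1y,2y) = ((241/250)/(4763/5000) − 1)/(1) = 57/4763 ≈ 1.1967%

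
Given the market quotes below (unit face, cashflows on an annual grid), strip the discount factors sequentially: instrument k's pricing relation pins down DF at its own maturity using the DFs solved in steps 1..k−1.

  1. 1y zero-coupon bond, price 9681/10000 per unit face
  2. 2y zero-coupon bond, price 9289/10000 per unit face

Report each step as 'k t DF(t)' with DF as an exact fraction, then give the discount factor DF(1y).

step 1 [1y] zero: DF = P = 9681/10000 ≈ 0.968100
step 2 [2y] zero: DF = P = 9289/10000 ≈ 0.928900

1 1 9681/10000
2 2 9289/10000
DF(1y) = 9681/10000 ≈ 0.968100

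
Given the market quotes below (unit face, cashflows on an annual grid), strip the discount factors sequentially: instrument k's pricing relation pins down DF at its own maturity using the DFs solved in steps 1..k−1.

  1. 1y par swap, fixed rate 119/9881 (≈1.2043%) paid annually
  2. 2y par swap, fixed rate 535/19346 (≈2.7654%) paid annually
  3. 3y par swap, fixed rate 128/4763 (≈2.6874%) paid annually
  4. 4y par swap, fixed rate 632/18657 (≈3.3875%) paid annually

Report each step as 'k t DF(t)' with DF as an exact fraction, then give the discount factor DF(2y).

1 1 9881/10000
2 2 1893/2000
3 3 577/625
4 4 546/625
DF(2y) = 1893/2000 ≈ 0.946500

step 1 [1y] swap r/1=119/9881: DF=(1 − 119/9881·(0))/(1+119/9881) = 9881/10000 ≈ 0.988100
step 2 [2y] swap r/1=535/19346: DF=(1 − 535/19346·(0.988100))/(1+535/19346) = 1893/2000 ≈ 0.946500
step 3 [3y] swap r/1=128/4763: DF=(1 − 128/4763·(0.988100+0.946500))/(1+128/4763) = 577/625 ≈ 0.923200
step 4 [4y] swap r/1=632/18657: DF=(1 − 632/18657·(0.988100+0.946500+0.923200))/(1+632/18657) = 546/625 ≈ 0.873600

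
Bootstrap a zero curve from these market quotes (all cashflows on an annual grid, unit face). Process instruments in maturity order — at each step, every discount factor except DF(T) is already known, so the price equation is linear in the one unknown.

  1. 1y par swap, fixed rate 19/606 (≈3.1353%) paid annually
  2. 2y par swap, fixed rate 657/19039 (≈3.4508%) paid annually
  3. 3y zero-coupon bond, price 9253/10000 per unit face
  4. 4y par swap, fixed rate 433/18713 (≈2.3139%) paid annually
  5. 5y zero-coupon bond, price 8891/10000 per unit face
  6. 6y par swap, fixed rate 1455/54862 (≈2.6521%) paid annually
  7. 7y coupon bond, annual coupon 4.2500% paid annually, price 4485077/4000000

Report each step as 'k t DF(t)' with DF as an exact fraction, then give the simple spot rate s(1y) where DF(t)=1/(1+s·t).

1 1 606/625
2 2 9343/10000
3 3 9253/10000
4 4 4567/5000
5 5 8891/10000
6 6 1709/2000
7 7 8519/10000
s(1y) = (1/(606/625) − 1)/(1) = 19/606 ≈ 3.1353%

step 1 [1y] swap r/1=19/606: DF=(1 − 19/606·(0))/(1+19/606) = 606/625 ≈ 0.969600
step 2 [2y] swap r/1=657/19039: DF=(1 − 657/19039·(0.969600))/(1+657/19039) = 9343/10000 ≈ 0.934300
step 3 [3y] zero: DF = P = 9253/10000 ≈ 0.925300
step 4 [4y] swap r/1=433/18713: DF=(1 − 433/18713·(0.969600+0.934300+0.925300))/(1+433/18713) = 4567/5000 ≈ 0.913400
step 5 [5y] zero: DF = P = 8891/10000 ≈ 0.889100
step 6 [6y] swap r/1=1455/54862: DF=(1 − 1455/54862·(0.969600+0.934300+0.925300+0.913400+0.889100))/(1+1455/54862) = 1709/2000 ≈ 0.854500
step 7 [7y] bond c/1=17/400: DF=(4485077/4000000 − 17/400·(0.969600+0.934300+0.925300+0.913400+0.889100+0.854500))/(1+17/400) = 8519/10000 ≈ 0.851900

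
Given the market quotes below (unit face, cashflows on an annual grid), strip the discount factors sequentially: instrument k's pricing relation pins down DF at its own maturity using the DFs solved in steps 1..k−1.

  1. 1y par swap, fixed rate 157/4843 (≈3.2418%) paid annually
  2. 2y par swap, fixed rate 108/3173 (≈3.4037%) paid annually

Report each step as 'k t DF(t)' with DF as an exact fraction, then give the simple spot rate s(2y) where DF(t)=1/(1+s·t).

step 1 [1y] swap r/1=157/4843: DF=(1 − 157/4843·(0))/(1+157/4843) = 4843/5000 ≈ 0.968600
step 2 [2y] swap r/1=108/3173: DF=(1 − 108/3173·(0.968600))/(1+108/3173) = 1169/1250 ≈ 0.935200

1 1 4843/5000
2 2 1169/1250
s(2y) = (1/(1169/1250) − 1)/(2) = 81/2338 ≈ 3.4645%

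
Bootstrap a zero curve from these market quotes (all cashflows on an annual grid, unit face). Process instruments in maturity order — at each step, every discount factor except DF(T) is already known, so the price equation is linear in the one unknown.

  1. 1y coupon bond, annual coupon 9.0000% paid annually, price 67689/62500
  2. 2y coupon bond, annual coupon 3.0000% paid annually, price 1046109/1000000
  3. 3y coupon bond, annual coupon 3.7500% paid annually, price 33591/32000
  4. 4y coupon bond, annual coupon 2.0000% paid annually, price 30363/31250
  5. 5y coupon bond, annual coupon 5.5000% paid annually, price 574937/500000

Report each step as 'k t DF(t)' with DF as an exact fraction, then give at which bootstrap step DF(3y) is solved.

1 1 621/625
2 2 9867/10000
3 3 4701/5000
4 4 8953/10000
5 5 891/1000
DF(3y) is solved at step 3

step 1 [1y] bond c/1=9/100: DF=(67689/62500 − 9/100·(0))/(1+9/100) = 621/625 ≈ 0.993600
step 2 [2y] bond c/1=3/100: DF=(1046109/1000000 − 3/100·(0.993600))/(1+3/100) = 9867/10000 ≈ 0.986700
step 3 [3y] bond c/1=3/80: DF=(33591/32000 − 3/80·(0.993600+0.986700))/(1+3/80) = 4701/5000 ≈ 0.940200
step 4 [4y] bond c/1=1/50: DF=(30363/31250 − 1/50·(0.993600+0.986700+0.940200))/(1+1/50) = 8953/10000 ≈ 0.895300
step 5 [5y] bond c/1=11/200: DF=(574937/500000 − 11/200·(0.993600+0.986700+0.940200+0.895300))/(1+11/200) = 891/1000 ≈ 0.891000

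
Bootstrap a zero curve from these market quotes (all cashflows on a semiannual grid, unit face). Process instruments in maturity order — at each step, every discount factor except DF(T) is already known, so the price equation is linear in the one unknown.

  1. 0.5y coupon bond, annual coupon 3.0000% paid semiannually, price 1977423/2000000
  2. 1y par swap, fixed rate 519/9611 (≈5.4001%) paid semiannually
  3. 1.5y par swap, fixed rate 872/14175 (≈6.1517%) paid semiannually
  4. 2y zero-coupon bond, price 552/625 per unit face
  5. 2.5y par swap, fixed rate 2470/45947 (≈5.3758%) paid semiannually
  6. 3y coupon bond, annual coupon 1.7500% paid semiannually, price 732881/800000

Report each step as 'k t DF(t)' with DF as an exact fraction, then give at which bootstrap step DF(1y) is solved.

1 1/2 9741/10000
2 1 9481/10000
3 3/2 1141/1250
4 2 552/625
5 5/2 1753/2000
6 3 8683/10000
DF(1y) is solved at step 2

step 1 [0.5y] bond c/2=3/200: DF=(1977423/2000000 − 3/200·(0))/(1+3/200) = 9741/10000 ≈ 0.974100
step 2 [1y] swap r/2=519/19222: DF=(1 − 519/19222·(0.974100))/(1+519/19222) = 9481/10000 ≈ 0.948100
step 3 [1.5y] swap r/2=436/14175: DF=(1 − 436/14175·(0.974100+0.948100))/(1+436/14175) = 1141/1250 ≈ 0.912800
step 4 [2y] zero: DF = P = 552/625 ≈ 0.883200
step 5 [2.5y] swap r/2=1235/45947: DF=(1 − 1235/45947·(0.974100+0.948100+0.912800+0.883200))/(1+1235/45947) = 1753/2000 ≈ 0.876500
step 6 [3y] bond c/2=7/800: DF=(732881/800000 − 7/800·(0.974100+0.948100+0.912800+0.883200+0.876500))/(1+7/800) = 8683/10000 ≈ 0.868300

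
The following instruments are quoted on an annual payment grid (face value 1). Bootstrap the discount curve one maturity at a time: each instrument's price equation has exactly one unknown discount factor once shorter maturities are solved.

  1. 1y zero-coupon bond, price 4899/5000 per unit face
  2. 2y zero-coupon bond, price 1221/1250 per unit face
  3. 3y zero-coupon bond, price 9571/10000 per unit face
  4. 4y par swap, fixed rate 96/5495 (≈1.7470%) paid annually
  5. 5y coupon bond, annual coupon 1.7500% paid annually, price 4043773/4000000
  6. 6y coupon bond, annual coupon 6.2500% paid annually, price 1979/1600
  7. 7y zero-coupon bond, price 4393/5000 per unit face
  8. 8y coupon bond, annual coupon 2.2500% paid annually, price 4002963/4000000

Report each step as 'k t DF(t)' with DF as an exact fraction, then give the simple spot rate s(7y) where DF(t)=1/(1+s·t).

step 1 [1y] zero: DF = P = 4899/5000 ≈ 0.979800
step 2 [2y] zero: DF = P = 1221/1250 ≈ 0.976800
step 3 [3y] zero: DF = P = 9571/10000 ≈ 0.957100
step 4 [4y] swap r/1=96/5495: DF=(1 − 96/5495·(0.979800+0.976800+0.957100))/(1+96/5495) = 583/625 ≈ 0.932800
step 5 [5y] bond c/1=7/400: DF=(4043773/4000000 − 7/400·(0.979800+0.976800+0.957100+0.932800))/(1+7/400) = 4637/5000 ≈ 0.927400
step 6 [6y] bond c/1=1/16: DF=(1979/1600 − 1/16·(0.979800+0.976800+0.957100+0.932800+0.927400))/(1+1/16) = 8833/10000 ≈ 0.883300
step 7 [7y] zero: DF = P = 4393/5000 ≈ 0.878600
step 8 [8y] bond c/1=9/400: DF=(4002963/4000000 − 9/400·(0.979800+0.976800+0.957100+0.932800+0.927400+0.883300+0.878600))/(1+9/400) = 8349/10000 ≈ 0.834900

1 1 4899/5000
2 2 1221/1250
3 3 9571/10000
4 4 583/625
5 5 4637/5000
6 6 8833/10000
7 7 4393/5000
8 8 8349/10000
s(7y) = (1/(4393/5000) − 1)/(7) = 607/30751 ≈ 1.9739%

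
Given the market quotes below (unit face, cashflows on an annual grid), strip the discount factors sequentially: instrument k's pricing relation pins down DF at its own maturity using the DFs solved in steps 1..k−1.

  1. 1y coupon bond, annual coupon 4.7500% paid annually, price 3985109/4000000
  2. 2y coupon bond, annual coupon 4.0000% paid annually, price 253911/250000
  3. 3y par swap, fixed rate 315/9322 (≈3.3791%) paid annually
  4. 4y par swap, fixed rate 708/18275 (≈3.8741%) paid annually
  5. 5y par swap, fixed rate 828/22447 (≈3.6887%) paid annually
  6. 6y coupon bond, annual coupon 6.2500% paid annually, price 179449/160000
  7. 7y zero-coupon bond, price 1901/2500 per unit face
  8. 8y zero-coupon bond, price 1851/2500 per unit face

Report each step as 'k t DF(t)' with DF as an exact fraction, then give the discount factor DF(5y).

1 1 9511/10000
2 2 47/50
3 3 1811/2000
4 4 1073/1250
5 5 1043/1250
6 6 1583/2000
7 7 1901/2500
8 8 1851/2500
DF(5y) = 1043/1250 ≈ 0.834400

step 1 [1y] bond c/1=19/400: DF=(3985109/4000000 − 19/400·(0))/(1+19/400) = 9511/10000 ≈ 0.951100
step 2 [2y] bond c/1=1/25: DF=(253911/250000 − 1/25·(0.951100))/(1+1/25) = 47/50 ≈ 0.940000
step 3 [3y] swap r/1=315/9322: DF=(1 − 315/9322·(0.951100+0.940000))/(1+315/9322) = 1811/2000 ≈ 0.905500
step 4 [4y] swap r/1=708/18275: DF=(1 − 708/18275·(0.951100+0.940000+0.905500))/(1+708/18275) = 1073/1250 ≈ 0.858400
step 5 [5y] swap r/1=828/22447: DF=(1 − 828/22447·(0.951100+0.940000+0.905500+0.858400))/(1+828/22447) = 1043/1250 ≈ 0.834400
step 6 [6y] bond c/1=1/16: DF=(179449/160000 − 1/16·(0.951100+0.940000+0.905500+0.858400+0.834400))/(1+1/16) = 1583/2000 ≈ 0.791500
step 7 [7y] zero: DF = P = 1901/2500 ≈ 0.760400
step 8 [8y] zero: DF = P = 1851/2500 ≈ 0.740400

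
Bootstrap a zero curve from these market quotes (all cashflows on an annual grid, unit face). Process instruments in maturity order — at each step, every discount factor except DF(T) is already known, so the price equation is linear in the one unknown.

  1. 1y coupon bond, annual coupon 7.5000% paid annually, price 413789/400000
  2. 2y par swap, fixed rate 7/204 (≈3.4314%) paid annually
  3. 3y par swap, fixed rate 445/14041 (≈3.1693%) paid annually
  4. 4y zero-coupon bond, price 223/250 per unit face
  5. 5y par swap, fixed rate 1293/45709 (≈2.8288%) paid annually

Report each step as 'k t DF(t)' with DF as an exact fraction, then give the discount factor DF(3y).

step 1 [1y] bond c/1=3/40: DF=(413789/400000 − 3/40·(0))/(1+3/40) = 9623/10000 ≈ 0.962300
step 2 [2y] swap r/1=7/204: DF=(1 − 7/204·(0.962300))/(1+7/204) = 9349/10000 ≈ 0.934900
step 3 [3y] swap r/1=445/14041: DF=(1 − 445/14041·(0.962300+0.934900))/(1+445/14041) = 911/1000 ≈ 0.911000
step 4 [4y] zero: DF = P = 223/250 ≈ 0.892000
step 5 [5y] swap r/1=1293/45709: DF=(1 − 1293/45709·(0.962300+0.934900+0.911000+0.892000))/(1+1293/45709) = 8707/10000 ≈ 0.870700

1 1 9623/10000
2 2 9349/10000
3 3 911/1000
4 4 223/250
5 5 8707/10000
DF(3y) = 911/1000 ≈ 0.911000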